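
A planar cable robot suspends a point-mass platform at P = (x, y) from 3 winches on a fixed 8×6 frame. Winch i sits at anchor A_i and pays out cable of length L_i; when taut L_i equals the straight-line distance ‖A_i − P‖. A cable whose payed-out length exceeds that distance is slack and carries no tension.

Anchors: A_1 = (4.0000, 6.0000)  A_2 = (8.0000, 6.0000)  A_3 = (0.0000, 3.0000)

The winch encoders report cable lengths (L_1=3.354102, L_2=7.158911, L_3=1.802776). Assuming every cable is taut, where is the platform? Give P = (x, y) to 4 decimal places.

each cable: (A_i−P)·(A_i−P) = L_i²; let q_i = ‖A_i‖²−L_i²
q_1 = 16.0000+36.0000−11.2500 = 40.7500
row 1: -8.0000x + 0.0000y = -8.0000  (q_2=48.7500)
row 2: 8.0000x + 6.0000y = 35.0000  (q_3=5.7500)
Cramer on rows 1–2 → x = 1.0000, y = 4.5000

(1.0000, 4.5000)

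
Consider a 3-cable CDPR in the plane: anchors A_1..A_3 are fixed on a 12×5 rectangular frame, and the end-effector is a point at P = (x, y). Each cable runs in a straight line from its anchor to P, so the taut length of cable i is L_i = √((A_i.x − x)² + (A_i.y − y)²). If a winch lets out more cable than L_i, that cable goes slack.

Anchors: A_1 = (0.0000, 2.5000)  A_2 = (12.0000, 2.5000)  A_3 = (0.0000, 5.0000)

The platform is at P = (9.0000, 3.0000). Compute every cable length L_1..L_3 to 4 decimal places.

L_1 = √((0.0000−9.0000)² + (2.5000−3.0000)²) = 9.0139
L_2 = √((12.0000−9.0000)² + (2.5000−3.0000)²) = 3.0414
L_3 = √((0.0000−9.0000)² + (5.0000−3.0000)²) = 9.2195

(9.0139, 3.0414, 9.2195)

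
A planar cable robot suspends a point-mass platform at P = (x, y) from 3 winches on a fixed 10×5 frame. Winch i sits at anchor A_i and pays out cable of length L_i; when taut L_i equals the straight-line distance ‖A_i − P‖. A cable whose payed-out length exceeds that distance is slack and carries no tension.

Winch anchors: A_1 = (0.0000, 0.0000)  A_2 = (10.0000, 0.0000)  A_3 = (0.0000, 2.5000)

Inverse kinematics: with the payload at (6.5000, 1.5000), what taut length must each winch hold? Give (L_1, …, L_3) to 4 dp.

L_1 = √((0.0000−6.5000)² + (0.0000−1.5000)²) = 6.6708
L_2 = √((10.0000−6.5000)² + (0.0000−1.5000)²) = 3.8079
L_3 = √((0.0000−6.5000)² + (2.5000−1.5000)²) = 6.5765

(6.6708, 3.8079, 6.5765)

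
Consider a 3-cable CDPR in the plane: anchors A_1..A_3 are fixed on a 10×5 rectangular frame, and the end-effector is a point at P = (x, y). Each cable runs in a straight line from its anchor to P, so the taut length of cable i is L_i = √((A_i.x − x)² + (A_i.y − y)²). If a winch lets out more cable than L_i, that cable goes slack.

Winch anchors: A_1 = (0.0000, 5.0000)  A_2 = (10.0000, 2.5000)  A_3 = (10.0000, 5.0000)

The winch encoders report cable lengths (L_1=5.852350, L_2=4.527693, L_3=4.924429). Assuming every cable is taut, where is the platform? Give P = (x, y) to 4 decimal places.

(5.5000, 3.0000)

circle eqns → linear via eq_j − eq_1; set c_j = A_j·A_j − L_j²
c_1 = 0.0000+25.0000−34.2500 = -9.2500
-20.0000·x + 5.0000·y = c_1−c_2 = -95.0000
-20.0000·x + 0.0000·y = c_1−c_3 = -110.0000
solve first two rows → x=5.5000, y=3.0000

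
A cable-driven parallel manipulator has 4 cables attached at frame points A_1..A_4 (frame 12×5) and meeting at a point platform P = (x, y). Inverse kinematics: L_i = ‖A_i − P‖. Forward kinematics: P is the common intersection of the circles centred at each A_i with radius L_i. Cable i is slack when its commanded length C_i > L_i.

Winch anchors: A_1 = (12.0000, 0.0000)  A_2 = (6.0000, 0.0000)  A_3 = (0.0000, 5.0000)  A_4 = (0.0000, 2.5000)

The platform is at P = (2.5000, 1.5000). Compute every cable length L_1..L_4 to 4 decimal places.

(9.6177, 3.8079, 4.3012, 2.6926)

L_1 = √((12.0000−2.5000)² + (0.0000−1.5000)²) = 9.6177
L_2 = √((6.0000−2.5000)² + (0.0000−1.5000)²) = 3.8079
L_3 = √((0.0000−2.5000)² + (5.0000−1.5000)²) = 4.3012
L_4 = √((0.0000−2.5000)² + (2.5000−1.5000)²) = 2.6926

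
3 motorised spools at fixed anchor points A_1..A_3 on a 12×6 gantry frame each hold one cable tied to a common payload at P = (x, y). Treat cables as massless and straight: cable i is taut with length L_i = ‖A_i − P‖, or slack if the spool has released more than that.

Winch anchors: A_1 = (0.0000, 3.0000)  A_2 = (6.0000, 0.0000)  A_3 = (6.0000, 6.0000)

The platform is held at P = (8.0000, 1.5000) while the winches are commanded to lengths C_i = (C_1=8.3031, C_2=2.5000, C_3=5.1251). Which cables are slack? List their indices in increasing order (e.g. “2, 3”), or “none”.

cable 1: L_1 = ‖A_1−P‖ = 8.1394;  C_1 = 8.3031 → slack
cable 2: L_2 = ‖A_2−P‖ = 2.5000;  C_2 = 2.5000 → taut
cable 3: L_3 = ‖A_3−P‖ = 4.9244;  C_3 = 5.1251 → slack

1, 3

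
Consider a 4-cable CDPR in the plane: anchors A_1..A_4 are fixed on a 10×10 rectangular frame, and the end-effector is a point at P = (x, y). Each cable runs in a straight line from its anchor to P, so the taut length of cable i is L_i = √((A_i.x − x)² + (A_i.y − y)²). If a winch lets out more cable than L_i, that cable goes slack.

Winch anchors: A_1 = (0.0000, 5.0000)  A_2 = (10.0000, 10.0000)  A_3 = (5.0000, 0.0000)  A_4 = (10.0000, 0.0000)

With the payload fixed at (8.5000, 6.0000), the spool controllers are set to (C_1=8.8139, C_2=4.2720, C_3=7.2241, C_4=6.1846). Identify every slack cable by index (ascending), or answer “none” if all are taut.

1, 3

cable 1: √((-8.5000)²+(-1.0000)²)=8.5586, C_1=8.8139: slack
cable 2: √((1.5000)²+(4.0000)²)=4.2720, C_2=4.2720: taut
cable 3: √((-3.5000)²+(-6.0000)²)=6.9462, C_3=7.2241: slack
cable 4: √((1.5000)²+(-6.0000)²)=6.1847, C_4=6.1846: taut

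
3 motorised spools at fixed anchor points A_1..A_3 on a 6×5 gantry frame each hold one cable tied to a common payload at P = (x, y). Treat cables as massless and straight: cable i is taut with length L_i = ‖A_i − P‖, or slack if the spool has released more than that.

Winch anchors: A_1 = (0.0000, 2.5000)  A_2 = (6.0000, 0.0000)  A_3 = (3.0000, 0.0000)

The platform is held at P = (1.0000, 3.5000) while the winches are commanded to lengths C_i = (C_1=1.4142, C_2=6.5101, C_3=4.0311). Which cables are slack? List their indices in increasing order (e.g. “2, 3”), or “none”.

2

i=1: geometric 1.4142 vs commanded 1.4142 ⇒ taut
i=2: geometric 6.1033 vs commanded 6.5101 ⇒ slack
i=3: geometric 4.0311 vs commanded 4.0311 ⇒ taut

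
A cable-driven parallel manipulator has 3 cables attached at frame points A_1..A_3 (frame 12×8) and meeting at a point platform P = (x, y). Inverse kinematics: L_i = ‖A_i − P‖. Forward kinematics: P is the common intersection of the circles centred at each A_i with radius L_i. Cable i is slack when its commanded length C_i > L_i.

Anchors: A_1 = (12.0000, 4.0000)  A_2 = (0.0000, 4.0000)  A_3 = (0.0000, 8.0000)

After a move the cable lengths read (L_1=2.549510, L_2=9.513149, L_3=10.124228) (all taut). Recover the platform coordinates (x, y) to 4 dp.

(9.5000, 4.5000)

each cable: (A_i−P)·(A_i−P) = L_i²; let k_i = ‖A_i‖²−L_i²
k_1 = 144.0000+16.0000−6.5000 = 153.5000
row 1: 24.0000x + 0.0000y = 228.0000  (k_2=-74.5000)
row 2: 24.0000x − 8.0000y = 192.0000  (k_3=-38.5000)
Cramer on rows 1–2 → x = 9.5000, y = 4.5000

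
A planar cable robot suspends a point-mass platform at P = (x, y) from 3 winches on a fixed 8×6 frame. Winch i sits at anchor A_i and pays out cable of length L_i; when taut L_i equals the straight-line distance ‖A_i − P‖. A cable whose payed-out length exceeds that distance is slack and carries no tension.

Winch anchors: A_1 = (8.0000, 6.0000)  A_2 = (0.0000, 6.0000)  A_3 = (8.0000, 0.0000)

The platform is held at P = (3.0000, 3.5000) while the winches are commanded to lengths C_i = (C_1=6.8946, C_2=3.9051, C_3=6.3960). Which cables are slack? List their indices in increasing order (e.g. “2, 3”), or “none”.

1, 3

cable 1: √((5.0000)²+(2.5000)²)=5.5902, C_1=6.8946: slack
cable 2: √((-3.0000)²+(2.5000)²)=3.9051, C_2=3.9051: taut
cable 3: √((5.0000)²+(-3.5000)²)=6.1033, C_3=6.3960: slack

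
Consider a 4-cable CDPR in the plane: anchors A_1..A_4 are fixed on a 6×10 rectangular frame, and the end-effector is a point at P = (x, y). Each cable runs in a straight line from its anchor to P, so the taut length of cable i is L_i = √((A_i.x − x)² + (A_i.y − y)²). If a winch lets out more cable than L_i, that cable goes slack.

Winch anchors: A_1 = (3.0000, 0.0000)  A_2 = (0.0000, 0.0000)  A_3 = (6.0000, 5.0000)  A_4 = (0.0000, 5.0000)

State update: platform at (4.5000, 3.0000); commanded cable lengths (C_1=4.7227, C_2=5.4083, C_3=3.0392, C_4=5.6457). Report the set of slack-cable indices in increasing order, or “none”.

cable 1: L_1 = ‖A_1−P‖ = 3.3541;  C_1 = 4.7227 → slack
cable 2: L_2 = ‖A_2−P‖ = 5.4083;  C_2 = 5.4083 → taut
cable 3: L_3 = ‖A_3−P‖ = 2.5000;  C_3 = 3.0392 → slack
cable 4: L_4 = ‖A_4−P‖ = 4.9244;  C_4 = 5.6457 → slack

1, 3, 4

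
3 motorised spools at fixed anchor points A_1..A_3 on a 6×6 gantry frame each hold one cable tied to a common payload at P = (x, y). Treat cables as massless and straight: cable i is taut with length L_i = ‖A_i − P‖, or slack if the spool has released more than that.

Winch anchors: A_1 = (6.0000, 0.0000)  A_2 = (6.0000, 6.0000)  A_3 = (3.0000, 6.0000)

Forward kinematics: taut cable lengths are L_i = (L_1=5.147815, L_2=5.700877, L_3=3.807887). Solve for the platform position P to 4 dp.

(1.5000, 2.5000)

circle eqns → linear via eq_j − eq_1; set q_j = A_j·A_j − L_j²
q_1 = 36.0000+0.0000−26.5000 = 9.5000
0.0000·x − 12.0000·y = q_1−q_2 = -30.0000
6.0000·x − 12.0000·y = q_1−q_3 = -21.0000
solve first two rows → x=1.5000, y=2.5000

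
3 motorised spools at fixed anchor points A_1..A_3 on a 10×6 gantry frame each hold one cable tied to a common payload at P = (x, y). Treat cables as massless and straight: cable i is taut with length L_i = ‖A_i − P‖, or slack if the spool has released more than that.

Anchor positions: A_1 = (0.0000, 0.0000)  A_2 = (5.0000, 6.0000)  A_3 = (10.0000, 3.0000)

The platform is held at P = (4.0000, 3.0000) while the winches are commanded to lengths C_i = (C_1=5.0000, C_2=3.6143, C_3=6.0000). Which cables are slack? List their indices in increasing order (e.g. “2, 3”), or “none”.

cable 1: L_1 = ‖A_1−P‖ = 5.0000;  C_1 = 5.0000 → taut
cable 2: L_2 = ‖A_2−P‖ = 3.1623;  C_2 = 3.6143 → slack
cable 3: L_3 = ‖A_3−P‖ = 6.0000;  C_3 = 6.0000 → taut

2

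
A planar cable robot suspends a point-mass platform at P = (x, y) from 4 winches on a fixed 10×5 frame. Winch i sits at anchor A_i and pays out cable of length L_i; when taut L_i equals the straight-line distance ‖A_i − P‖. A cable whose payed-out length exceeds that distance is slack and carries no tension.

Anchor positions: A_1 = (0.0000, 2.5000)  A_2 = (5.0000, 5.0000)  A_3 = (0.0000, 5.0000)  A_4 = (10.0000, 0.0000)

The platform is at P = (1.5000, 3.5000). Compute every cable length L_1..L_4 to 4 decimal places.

L_1: Δ = A_1−P = (-1.5000, -1.0000) → ‖Δ‖ = √3.2500 = 1.8028
L_2: Δ = A_2−P = (3.5000, 1.5000) → ‖Δ‖ = √14.5000 = 3.8079
L_3: Δ = A_3−P = (-1.5000, 1.5000) → ‖Δ‖ = √4.5000 = 2.1213
L_4: Δ = A_4−P = (8.5000, -3.5000) → ‖Δ‖ = √84.5000 = 9.1924

(1.8028, 3.8079, 2.1213, 9.1924)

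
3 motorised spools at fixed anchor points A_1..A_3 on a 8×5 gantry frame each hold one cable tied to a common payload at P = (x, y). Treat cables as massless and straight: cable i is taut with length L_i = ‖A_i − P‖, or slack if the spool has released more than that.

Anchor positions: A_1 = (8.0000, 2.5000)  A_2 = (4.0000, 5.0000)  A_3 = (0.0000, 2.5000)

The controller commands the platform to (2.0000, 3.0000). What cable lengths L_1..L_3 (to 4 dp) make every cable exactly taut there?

(6.0208, 2.8284, 2.0616)

cable 1: Δx=6.0000, Δy=-0.5000; L_1 = √(Δx²+Δy²) = 6.0208
cable 2: Δx=2.0000, Δy=2.0000; L_2 = √(Δx²+Δy²) = 2.8284
cable 3: Δx=-2.0000, Δy=-0.5000; L_3 = √(Δx²+Δy²) = 2.0616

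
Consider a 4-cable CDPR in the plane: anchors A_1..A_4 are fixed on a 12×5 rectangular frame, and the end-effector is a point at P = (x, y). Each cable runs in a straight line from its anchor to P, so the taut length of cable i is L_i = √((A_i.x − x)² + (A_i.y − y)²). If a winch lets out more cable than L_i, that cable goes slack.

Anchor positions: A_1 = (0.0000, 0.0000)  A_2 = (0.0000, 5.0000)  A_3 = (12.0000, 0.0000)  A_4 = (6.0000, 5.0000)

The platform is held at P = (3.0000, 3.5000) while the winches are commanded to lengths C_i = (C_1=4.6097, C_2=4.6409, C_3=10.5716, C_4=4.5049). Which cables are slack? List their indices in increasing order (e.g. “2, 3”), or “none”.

i=1: geometric 4.6098 vs commanded 4.6097 ⇒ taut
i=2: geometric 3.3541 vs commanded 4.6409 ⇒ slack
i=3: geometric 9.6566 vs commanded 10.5716 ⇒ slack
i=4: geometric 3.3541 vs commanded 4.5049 ⇒ slack

2, 3, 4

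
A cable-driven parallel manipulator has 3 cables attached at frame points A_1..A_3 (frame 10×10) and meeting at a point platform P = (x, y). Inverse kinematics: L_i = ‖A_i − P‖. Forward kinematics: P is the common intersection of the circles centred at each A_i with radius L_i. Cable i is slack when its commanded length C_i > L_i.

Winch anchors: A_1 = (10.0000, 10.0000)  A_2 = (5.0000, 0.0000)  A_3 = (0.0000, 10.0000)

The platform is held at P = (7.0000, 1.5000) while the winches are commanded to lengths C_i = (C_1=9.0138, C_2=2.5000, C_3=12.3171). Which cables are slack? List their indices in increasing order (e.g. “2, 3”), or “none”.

3

cable 1: L_1 = ‖A_1−P‖ = 9.0139;  C_1 = 9.0138 → taut
cable 2: L_2 = ‖A_2−P‖ = 2.5000;  C_2 = 2.5000 → taut
cable 3: L_3 = ‖A_3−P‖ = 11.0114;  C_3 = 12.3171 → slack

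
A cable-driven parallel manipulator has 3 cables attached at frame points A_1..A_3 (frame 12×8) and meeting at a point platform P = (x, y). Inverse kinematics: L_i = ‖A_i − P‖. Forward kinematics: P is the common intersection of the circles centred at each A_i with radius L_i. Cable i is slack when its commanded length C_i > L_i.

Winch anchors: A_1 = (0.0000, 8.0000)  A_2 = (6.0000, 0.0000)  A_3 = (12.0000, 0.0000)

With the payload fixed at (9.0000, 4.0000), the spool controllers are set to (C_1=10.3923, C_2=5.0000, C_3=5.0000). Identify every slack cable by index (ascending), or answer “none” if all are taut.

cable 1: L_1 = ‖A_1−P‖ = 9.8489;  C_1 = 10.3923 → slack
cable 2: L_2 = ‖A_2−P‖ = 5.0000;  C_2 = 5.0000 → taut
cable 3: L_3 = ‖A_3−P‖ = 5.0000;  C_3 = 5.0000 → taut

1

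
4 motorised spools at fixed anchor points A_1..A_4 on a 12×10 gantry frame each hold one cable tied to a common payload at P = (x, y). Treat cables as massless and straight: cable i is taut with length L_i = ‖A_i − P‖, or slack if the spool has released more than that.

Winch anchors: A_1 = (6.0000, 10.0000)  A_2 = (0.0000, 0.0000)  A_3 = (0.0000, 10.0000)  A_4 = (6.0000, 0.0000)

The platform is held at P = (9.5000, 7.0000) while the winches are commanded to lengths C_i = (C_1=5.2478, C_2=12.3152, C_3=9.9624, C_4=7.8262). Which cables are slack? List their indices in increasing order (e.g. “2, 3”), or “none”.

1, 2

cable 1: √((-3.5000)²+(3.0000)²)=4.6098, C_1=5.2478: slack
cable 2: √((-9.5000)²+(-7.0000)²)=11.8004, C_2=12.3152: slack
cable 3: √((-9.5000)²+(3.0000)²)=9.9624, C_3=9.9624: taut
cable 4: √((-3.5000)²+(-7.0000)²)=7.8262, C_4=7.8262: taut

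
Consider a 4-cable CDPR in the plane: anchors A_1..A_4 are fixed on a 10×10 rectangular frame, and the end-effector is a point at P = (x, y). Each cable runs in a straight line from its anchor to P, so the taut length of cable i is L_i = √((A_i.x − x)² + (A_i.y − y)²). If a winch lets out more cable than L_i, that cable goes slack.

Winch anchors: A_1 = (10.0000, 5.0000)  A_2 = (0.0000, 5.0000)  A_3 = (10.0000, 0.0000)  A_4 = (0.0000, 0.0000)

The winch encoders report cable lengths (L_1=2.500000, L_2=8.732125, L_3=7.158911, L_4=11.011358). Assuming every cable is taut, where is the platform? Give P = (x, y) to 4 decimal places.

(8.5000, 7.0000)

circle eqns → linear via eq_j − eq_1; set c_j = A_j·A_j − L_j²
c_1 = 100.0000+25.0000−6.2500 = 118.7500
20.0000·x + 0.0000·y = c_1−c_2 = 170.0000
0.0000·x + 10.0000·y = c_1−c_3 = 70.0000
20.0000·x + 10.0000·y = c_1−c_4 = 240.0000
solve first two rows → x=8.5000, y=7.0000
check cable 4: ‖A_4−P‖² = 121.2500 ≈ L_4² = 121.2500 ✓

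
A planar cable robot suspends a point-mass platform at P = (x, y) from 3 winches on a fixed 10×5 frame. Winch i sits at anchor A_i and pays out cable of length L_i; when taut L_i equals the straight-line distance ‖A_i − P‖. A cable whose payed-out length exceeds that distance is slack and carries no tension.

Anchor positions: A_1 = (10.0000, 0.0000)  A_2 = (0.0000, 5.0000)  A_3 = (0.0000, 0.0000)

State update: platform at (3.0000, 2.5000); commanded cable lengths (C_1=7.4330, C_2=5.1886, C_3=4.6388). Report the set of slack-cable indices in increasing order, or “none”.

i=1: geometric 7.4330 vs commanded 7.4330 ⇒ taut
i=2: geometric 3.9051 vs commanded 5.1886 ⇒ slack
i=3: geometric 3.9051 vs commanded 4.6388 ⇒ slack

2, 3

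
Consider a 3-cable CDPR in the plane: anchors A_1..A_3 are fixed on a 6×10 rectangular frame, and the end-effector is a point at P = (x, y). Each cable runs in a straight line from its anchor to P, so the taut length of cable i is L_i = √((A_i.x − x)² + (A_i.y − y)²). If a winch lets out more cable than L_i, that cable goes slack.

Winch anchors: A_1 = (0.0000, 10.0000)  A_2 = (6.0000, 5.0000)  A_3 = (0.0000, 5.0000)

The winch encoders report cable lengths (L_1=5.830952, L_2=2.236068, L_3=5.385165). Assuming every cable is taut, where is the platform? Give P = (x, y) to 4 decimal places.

each cable: (A_i−P)·(A_i−P) = L_i²; let c_i = ‖A_i‖²−L_i²
c_1 = 0.0000+100.0000−34.0000 = 66.0000
row 1: -12.0000x + 10.0000y = 10.0000  (c_2=56.0000)
row 2: 0.0000x + 10.0000y = 70.0000  (c_3=-4.0000)
Cramer on rows 1–2 → x = 5.0000, y = 7.0000

(5.0000, 7.0000)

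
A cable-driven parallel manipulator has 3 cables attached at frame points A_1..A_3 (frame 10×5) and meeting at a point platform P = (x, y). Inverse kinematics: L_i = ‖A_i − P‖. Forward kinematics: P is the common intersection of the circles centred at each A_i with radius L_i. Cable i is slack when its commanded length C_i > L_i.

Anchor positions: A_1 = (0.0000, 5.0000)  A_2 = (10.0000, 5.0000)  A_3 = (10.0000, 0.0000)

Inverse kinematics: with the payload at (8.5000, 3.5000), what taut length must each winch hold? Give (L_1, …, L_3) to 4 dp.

L_1: Δ = A_1−P = (-8.5000, 1.5000) → ‖Δ‖ = √74.5000 = 8.6313
L_2: Δ = A_2−P = (1.5000, 1.5000) → ‖Δ‖ = √4.5000 = 2.1213
L_3: Δ = A_3−P = (1.5000, -3.5000) → ‖Δ‖ = √14.5000 = 3.8079

(8.6313, 2.1213, 3.8079)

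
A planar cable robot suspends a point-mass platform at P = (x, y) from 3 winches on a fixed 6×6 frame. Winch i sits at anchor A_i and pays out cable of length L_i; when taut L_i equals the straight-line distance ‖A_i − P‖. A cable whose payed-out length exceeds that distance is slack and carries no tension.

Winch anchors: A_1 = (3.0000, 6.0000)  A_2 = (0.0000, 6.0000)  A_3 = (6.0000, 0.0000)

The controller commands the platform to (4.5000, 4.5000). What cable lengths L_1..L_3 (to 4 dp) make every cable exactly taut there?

(2.1213, 4.7434, 4.7434)

L_1 = √((3.0000−4.5000)² + (6.0000−4.5000)²) = 2.1213
L_2 = √((0.0000−4.5000)² + (6.0000−4.5000)²) = 4.7434
L_3 = √((6.0000−4.5000)² + (0.0000−4.5000)²) = 4.7434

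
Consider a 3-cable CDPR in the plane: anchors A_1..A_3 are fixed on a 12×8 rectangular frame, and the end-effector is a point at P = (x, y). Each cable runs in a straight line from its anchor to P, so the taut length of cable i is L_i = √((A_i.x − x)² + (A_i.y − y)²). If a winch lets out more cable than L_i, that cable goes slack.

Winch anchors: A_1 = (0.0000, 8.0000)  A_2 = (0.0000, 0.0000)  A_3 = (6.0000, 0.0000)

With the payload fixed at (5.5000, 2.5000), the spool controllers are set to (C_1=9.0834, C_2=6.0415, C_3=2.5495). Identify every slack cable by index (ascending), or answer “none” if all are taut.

i=1: geometric 7.7782 vs commanded 9.0834 ⇒ slack
i=2: geometric 6.0415 vs commanded 6.0415 ⇒ taut
i=3: geometric 2.5495 vs commanded 2.5495 ⇒ taut

1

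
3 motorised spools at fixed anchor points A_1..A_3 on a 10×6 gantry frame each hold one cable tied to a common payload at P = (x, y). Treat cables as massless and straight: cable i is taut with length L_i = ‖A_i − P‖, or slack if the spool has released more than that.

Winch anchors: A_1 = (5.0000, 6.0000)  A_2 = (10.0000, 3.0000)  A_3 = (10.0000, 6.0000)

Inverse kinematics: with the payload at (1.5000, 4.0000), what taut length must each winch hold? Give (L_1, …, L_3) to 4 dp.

cable 1: Δx=3.5000, Δy=2.0000; L_1 = √(Δx²+Δy²) = 4.0311
cable 2: Δx=8.5000, Δy=-1.0000; L_2 = √(Δx²+Δy²) = 8.5586
cable 3: Δx=8.5000, Δy=2.0000; L_3 = √(Δx²+Δy²) = 8.7321

(4.0311, 8.5586, 8.7321)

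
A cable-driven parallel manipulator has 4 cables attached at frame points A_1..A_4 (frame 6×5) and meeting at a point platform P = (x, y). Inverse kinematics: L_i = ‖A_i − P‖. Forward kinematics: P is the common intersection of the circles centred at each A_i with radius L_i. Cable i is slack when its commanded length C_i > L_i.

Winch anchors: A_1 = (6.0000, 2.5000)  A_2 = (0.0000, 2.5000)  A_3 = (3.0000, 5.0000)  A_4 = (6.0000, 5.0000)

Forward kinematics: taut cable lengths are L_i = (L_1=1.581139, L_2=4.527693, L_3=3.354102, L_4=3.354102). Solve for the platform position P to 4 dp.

circle eqns → linear via eq_j − eq_1; set k_j = A_j·A_j − L_j²
k_1 = 36.0000+6.2500−2.5000 = 39.7500
12.0000·x + 0.0000·y = k_1−k_2 = 54.0000
6.0000·x − 5.0000·y = k_1−k_3 = 17.0000
0.0000·x − 5.0000·y = k_1−k_4 = -10.0000
solve first two rows → x=4.5000, y=2.0000
check cable 4: ‖A_4−P‖² = 11.2500 ≈ L_4² = 11.2500 ✓

(4.5000, 2.0000)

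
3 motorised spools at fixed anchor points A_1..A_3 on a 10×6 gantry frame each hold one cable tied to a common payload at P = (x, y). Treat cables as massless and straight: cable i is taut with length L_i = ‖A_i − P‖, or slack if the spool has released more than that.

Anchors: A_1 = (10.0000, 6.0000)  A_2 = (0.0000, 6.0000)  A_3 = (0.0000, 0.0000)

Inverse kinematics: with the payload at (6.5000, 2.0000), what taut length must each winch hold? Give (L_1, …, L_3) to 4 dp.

cable 1: Δx=3.5000, Δy=4.0000; L_1 = √(Δx²+Δy²) = 5.3151
cable 2: Δx=-6.5000, Δy=4.0000; L_2 = √(Δx²+Δy²) = 7.6322
cable 3: Δx=-6.5000, Δy=-2.0000; L_3 = √(Δx²+Δy²) = 6.8007

(5.3151, 7.6322, 6.8007)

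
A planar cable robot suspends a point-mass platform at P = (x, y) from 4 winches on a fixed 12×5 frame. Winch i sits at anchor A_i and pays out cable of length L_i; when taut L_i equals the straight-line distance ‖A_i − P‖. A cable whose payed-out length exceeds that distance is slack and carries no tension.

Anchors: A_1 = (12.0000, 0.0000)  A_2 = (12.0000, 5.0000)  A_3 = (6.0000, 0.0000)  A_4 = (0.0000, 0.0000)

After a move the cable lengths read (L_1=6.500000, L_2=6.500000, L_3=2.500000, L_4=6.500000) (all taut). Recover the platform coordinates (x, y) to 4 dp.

circle eqns → linear via eq_j − eq_1; set q_j = A_j·A_j − L_j²
q_1 = 144.0000+0.0000−42.2500 = 101.7500
0.0000·x − 10.0000·y = q_1−q_2 = -25.0000
12.0000·x + 0.0000·y = q_1−q_3 = 72.0000
24.0000·x + 0.0000·y = q_1−q_4 = 144.0000
solve first two rows → x=6.0000, y=2.5000
check cable 4: ‖A_4−P‖² = 42.2500 ≈ L_4² = 42.2500 ✓

(6.0000, 2.5000)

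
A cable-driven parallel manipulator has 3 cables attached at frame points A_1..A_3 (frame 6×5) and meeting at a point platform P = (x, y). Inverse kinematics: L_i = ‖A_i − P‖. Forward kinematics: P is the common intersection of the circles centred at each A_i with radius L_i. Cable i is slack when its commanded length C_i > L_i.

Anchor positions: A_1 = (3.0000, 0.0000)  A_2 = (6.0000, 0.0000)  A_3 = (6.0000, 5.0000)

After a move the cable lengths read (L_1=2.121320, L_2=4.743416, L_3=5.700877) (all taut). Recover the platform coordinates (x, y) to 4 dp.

(1.5000, 1.5000)

circle eqns → linear via eq_j − eq_1; set q_j = A_j·A_j − L_j²
q_1 = 9.0000+0.0000−4.5000 = 4.5000
-6.0000·x + 0.0000·y = q_1−q_2 = -9.0000
-6.0000·x − 10.0000·y = q_1−q_3 = -24.0000
solve first two rows → x=1.5000, y=1.5000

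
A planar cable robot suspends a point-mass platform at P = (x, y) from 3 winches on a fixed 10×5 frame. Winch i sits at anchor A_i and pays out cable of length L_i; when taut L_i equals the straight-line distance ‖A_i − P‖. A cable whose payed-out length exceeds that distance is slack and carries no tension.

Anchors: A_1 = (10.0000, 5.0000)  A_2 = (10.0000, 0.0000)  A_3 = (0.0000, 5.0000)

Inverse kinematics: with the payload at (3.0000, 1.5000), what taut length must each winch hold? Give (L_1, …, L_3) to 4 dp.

(7.8262, 7.1589, 4.6098)

L_1 = √((10.0000−3.0000)² + (5.0000−1.5000)²) = 7.8262
L_2 = √((10.0000−3.0000)² + (0.0000−1.5000)²) = 7.1589
L_3 = √((0.0000−3.0000)² + (5.0000−1.5000)²) = 4.6098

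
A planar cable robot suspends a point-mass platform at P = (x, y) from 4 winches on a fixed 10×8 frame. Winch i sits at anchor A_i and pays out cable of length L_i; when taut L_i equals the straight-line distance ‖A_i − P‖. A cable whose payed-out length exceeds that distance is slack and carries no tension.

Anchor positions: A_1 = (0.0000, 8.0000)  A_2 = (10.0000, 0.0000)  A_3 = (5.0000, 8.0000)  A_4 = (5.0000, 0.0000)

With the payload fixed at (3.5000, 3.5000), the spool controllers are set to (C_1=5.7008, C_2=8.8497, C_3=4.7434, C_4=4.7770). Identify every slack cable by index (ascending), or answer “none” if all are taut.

cable 1: √((-3.5000)²+(4.5000)²)=5.7009, C_1=5.7008: taut
cable 2: √((6.5000)²+(-3.5000)²)=7.3824, C_2=8.8497: slack
cable 3: √((1.5000)²+(4.5000)²)=4.7434, C_3=4.7434: taut
cable 4: √((1.5000)²+(-3.5000)²)=3.8079, C_4=4.7770: slack

2, 4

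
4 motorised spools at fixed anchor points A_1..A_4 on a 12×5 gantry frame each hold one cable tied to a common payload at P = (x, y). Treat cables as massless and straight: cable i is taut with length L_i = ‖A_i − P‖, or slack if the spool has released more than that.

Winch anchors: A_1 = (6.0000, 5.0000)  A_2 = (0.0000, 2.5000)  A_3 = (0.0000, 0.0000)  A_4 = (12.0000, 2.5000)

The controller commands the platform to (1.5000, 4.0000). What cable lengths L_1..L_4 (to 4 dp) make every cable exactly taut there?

(4.6098, 2.1213, 4.2720, 10.6066)

L_1 = √((6.0000−1.5000)² + (5.0000−4.0000)²) = 4.6098
L_2 = √((0.0000−1.5000)² + (2.5000−4.0000)²) = 2.1213
L_3 = √((0.0000−1.5000)² + (0.0000−4.0000)²) = 4.2720
L_4 = √((12.0000−1.5000)² + (2.5000−4.0000)²) = 10.6066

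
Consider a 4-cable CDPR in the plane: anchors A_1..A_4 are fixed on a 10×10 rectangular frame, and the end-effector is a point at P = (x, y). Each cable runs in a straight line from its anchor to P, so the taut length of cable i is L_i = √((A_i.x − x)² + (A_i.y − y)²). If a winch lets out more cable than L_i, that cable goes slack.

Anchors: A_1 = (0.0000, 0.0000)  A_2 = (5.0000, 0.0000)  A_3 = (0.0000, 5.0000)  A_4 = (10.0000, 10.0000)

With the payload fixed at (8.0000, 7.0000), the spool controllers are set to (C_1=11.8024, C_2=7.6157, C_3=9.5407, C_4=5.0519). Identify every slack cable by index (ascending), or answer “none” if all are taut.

cable 1: L_1 = ‖A_1−P‖ = 10.6301;  C_1 = 11.8024 → slack
cable 2: L_2 = ‖A_2−P‖ = 7.6158;  C_2 = 7.6157 → taut
cable 3: L_3 = ‖A_3−P‖ = 8.2462;  C_3 = 9.5407 → slack
cable 4: L_4 = ‖A_4−P‖ = 3.6056;  C_4 = 5.0519 → slack

1, 3, 4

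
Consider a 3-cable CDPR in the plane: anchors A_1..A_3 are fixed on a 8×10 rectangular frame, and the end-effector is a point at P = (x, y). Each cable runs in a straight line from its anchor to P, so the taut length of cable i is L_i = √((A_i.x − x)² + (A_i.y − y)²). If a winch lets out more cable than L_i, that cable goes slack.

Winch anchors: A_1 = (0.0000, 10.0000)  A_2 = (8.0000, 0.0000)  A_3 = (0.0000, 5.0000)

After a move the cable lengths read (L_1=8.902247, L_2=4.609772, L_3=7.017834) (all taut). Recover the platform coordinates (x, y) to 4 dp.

(7.0000, 4.5000)

each cable: (A_i−P)·(A_i−P) = L_i²; let q_i = ‖A_i‖²−L_i²
q_1 = 0.0000+100.0000−79.2500 = 20.7500
row 1: -16.0000x + 20.0000y = -22.0000  (q_2=42.7500)
row 2: 0.0000x + 10.0000y = 45.0000  (q_3=-24.2500)
Cramer on rows 1–2 → x = 7.0000, y = 4.5000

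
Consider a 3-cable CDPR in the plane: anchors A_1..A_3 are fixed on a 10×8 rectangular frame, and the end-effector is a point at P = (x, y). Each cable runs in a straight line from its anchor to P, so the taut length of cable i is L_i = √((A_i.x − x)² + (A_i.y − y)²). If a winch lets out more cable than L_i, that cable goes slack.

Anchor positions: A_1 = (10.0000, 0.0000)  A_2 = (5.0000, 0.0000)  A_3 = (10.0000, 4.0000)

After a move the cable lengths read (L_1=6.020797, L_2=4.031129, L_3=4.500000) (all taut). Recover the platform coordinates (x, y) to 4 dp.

(5.5000, 4.0000)

circle eqns → linear via eq_j − eq_1; set k_j = A_j·A_j − L_j²
k_1 = 100.0000+0.0000−36.2500 = 63.7500
10.0000·x + 0.0000·y = k_1−k_2 = 55.0000
0.0000·x − 8.0000·y = k_1−k_3 = -32.0000
solve first two rows → x=5.5000, y=4.0000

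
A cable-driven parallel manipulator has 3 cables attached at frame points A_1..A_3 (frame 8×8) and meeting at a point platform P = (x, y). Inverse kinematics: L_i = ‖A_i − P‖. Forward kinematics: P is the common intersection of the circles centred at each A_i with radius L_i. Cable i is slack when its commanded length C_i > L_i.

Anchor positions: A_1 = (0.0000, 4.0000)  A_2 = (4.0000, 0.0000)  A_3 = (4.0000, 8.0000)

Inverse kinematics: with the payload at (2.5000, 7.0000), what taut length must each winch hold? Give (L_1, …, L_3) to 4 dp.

L_1: Δ = A_1−P = (-2.5000, -3.0000) → ‖Δ‖ = √15.2500 = 3.9051
L_2: Δ = A_2−P = (1.5000, -7.0000) → ‖Δ‖ = √51.2500 = 7.1589
L_3: Δ = A_3−P = (1.5000, 1.0000) → ‖Δ‖ = √3.2500 = 1.8028

(3.9051, 7.1589, 1.8028)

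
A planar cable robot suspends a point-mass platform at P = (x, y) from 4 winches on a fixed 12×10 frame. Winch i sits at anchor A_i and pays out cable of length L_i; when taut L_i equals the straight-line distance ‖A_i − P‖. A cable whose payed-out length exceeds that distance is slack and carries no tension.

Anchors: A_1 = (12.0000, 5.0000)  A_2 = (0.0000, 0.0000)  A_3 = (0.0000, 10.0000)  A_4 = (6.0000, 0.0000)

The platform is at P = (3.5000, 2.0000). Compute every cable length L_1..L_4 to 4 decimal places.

(9.0139, 4.0311, 8.7321, 3.2016)

L_1: Δ = A_1−P = (8.5000, 3.0000) → ‖Δ‖ = √81.2500 = 9.0139
L_2: Δ = A_2−P = (-3.5000, -2.0000) → ‖Δ‖ = √16.2500 = 4.0311
L_3: Δ = A_3−P = (-3.5000, 8.0000) → ‖Δ‖ = √76.2500 = 8.7321
L_4: Δ = A_4−P = (2.5000, -2.0000) → ‖Δ‖ = √10.2500 = 3.2016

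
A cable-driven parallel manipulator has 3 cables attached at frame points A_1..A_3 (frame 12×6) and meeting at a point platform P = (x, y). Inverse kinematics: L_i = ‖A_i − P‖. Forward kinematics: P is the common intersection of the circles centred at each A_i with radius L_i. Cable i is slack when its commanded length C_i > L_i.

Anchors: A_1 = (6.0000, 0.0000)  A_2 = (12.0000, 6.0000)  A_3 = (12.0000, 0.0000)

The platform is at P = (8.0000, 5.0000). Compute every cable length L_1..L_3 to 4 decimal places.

(5.3852, 4.1231, 6.4031)

cable 1: Δx=-2.0000, Δy=-5.0000; L_1 = √(Δx²+Δy²) = 5.3852
cable 2: Δx=4.0000, Δy=1.0000; L_2 = √(Δx²+Δy²) = 4.1231
cable 3: Δx=4.0000, Δy=-5.0000; L_3 = √(Δx²+Δy²) = 6.4031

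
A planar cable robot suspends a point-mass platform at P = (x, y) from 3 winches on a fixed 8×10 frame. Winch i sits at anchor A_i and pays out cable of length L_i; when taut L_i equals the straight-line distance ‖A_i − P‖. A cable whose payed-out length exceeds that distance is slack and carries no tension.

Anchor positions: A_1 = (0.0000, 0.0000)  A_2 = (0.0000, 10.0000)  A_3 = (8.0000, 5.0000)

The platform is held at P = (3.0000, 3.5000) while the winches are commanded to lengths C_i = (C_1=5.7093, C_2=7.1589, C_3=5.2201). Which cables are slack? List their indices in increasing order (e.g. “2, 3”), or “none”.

1

cable 1: √((-3.0000)²+(-3.5000)²)=4.6098, C_1=5.7093: slack
cable 2: √((-3.0000)²+(6.5000)²)=7.1589, C_2=7.1589: taut
cable 3: √((5.0000)²+(1.5000)²)=5.2202, C_3=5.2201: taut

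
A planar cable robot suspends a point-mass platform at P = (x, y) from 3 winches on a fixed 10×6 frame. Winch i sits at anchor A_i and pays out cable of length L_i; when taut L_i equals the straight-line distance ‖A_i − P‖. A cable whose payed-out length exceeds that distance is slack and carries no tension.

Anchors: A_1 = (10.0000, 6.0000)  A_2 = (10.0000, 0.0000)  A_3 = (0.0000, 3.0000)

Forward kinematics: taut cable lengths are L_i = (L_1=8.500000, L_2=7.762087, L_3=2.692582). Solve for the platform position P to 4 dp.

each cable: (A_i−P)·(A_i−P) = L_i²; let k_i = ‖A_i‖²−L_i²
k_1 = 100.0000+36.0000−72.2500 = 63.7500
row 1: 0.0000x + 12.0000y = 24.0000  (k_2=39.7500)
row 2: 20.0000x + 6.0000y = 62.0000  (k_3=1.7500)
Cramer on rows 1–2 → x = 2.5000, y = 2.0000

(2.5000, 2.0000)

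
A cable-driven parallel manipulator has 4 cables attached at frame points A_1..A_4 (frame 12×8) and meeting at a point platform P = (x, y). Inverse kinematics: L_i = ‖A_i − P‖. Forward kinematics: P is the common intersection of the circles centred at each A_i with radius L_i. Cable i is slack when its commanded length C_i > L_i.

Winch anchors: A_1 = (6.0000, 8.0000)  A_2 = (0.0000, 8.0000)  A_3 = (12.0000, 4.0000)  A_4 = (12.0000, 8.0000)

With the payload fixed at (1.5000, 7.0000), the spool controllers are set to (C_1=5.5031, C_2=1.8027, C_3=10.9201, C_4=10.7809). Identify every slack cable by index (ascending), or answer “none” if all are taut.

cable 1: L_1 = ‖A_1−P‖ = 4.6098;  C_1 = 5.5031 → slack
cable 2: L_2 = ‖A_2−P‖ = 1.8028;  C_2 = 1.8027 → taut
cable 3: L_3 = ‖A_3−P‖ = 10.9202;  C_3 = 10.9201 → taut
cable 4: L_4 = ‖A_4−P‖ = 10.5475;  C_4 = 10.7809 → slack

1, 4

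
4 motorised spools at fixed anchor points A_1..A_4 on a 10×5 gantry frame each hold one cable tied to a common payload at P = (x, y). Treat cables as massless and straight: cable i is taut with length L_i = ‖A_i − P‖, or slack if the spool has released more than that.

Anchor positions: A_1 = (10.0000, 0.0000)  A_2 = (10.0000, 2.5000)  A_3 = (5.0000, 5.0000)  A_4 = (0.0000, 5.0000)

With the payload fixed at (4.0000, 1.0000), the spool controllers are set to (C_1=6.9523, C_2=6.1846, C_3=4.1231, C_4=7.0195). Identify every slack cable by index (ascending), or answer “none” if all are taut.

cable 1: L_1 = ‖A_1−P‖ = 6.0828;  C_1 = 6.9523 → slack
cable 2: L_2 = ‖A_2−P‖ = 6.1847;  C_2 = 6.1846 → taut
cable 3: L_3 = ‖A_3−P‖ = 4.1231;  C_3 = 4.1231 → taut
cable 4: L_4 = ‖A_4−P‖ = 5.6569;  C_4 = 7.0195 → slack

1, 4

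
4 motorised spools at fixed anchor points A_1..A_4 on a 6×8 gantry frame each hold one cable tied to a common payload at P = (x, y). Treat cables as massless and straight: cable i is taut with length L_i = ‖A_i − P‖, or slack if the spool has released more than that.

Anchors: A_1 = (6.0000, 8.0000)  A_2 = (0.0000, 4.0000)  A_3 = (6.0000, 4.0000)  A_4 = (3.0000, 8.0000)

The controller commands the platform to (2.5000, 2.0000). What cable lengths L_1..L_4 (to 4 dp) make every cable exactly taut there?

(6.9462, 3.2016, 4.0311, 6.0208)

L_1: Δ = A_1−P = (3.5000, 6.0000) → ‖Δ‖ = √48.2500 = 6.9462
L_2: Δ = A_2−P = (-2.5000, 2.0000) → ‖Δ‖ = √10.2500 = 3.2016
L_3: Δ = A_3−P = (3.5000, 2.0000) → ‖Δ‖ = √16.2500 = 4.0311
L_4: Δ = A_4−P = (0.5000, 6.0000) → ‖Δ‖ = √36.2500 = 6.0208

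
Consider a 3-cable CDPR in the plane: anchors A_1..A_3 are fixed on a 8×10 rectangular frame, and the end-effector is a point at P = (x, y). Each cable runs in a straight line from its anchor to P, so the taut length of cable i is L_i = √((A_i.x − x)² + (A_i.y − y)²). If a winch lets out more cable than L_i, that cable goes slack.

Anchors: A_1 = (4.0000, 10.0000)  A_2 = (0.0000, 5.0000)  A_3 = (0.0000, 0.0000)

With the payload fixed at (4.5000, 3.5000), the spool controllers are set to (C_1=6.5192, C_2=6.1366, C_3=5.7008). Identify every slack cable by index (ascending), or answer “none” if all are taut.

cable 1: √((-0.5000)²+(6.5000)²)=6.5192, C_1=6.5192: taut
cable 2: √((-4.5000)²+(1.5000)²)=4.7434, C_2=6.1366: slack
cable 3: √((-4.5000)²+(-3.5000)²)=5.7009, C_3=5.7008: taut

2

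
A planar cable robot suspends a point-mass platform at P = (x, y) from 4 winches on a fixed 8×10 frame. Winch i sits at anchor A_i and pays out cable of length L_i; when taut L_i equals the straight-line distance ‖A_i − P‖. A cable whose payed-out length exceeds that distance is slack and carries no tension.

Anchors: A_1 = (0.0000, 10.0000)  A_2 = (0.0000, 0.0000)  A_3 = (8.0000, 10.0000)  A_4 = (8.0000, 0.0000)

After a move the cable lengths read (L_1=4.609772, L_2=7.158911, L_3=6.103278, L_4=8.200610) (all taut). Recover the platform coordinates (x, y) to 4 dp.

expand ‖A_i−P‖²=L_i² and subtract eq 1 (c_i ≔ ‖A_i‖²−L_i²)
c_1 = 0.0000+100.0000−21.2500 = 78.7500
eq1−eq2 → [0.0000  20.0000]·P = 130.0000
eq1−eq3 → [-16.0000  0.0000]·P = -48.0000
eq1−eq4 → [-16.0000  20.0000]·P = 82.0000
2×2 solve → P = (3.0000, 6.5000)
check cable 4: ‖A_4−P‖² = 67.2500 ≈ L_4² = 67.2500 ✓

(3.0000, 6.5000)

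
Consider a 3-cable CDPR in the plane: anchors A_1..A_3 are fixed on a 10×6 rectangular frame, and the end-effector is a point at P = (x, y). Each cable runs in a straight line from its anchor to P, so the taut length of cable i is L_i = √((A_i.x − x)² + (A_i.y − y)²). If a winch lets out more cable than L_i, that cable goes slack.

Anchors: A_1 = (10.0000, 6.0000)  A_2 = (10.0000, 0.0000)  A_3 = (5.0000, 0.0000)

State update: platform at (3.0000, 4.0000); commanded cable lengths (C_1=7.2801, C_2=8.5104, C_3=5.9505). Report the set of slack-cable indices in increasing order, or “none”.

2, 3

cable 1: √((7.0000)²+(2.0000)²)=7.2801, C_1=7.2801: taut
cable 2: √((7.0000)²+(-4.0000)²)=8.0623, C_2=8.5104: slack
cable 3: √((2.0000)²+(-4.0000)²)=4.4721, C_3=5.9505: slack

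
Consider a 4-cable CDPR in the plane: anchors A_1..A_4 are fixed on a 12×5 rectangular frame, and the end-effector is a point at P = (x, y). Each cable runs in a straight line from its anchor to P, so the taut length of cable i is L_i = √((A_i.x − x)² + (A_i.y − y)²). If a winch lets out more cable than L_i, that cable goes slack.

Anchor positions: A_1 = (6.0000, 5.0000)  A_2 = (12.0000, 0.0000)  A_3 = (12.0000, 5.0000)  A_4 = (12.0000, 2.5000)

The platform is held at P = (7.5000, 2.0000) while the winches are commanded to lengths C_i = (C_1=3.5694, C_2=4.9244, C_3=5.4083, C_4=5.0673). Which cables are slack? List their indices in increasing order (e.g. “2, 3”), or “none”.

1, 4

cable 1: L_1 = ‖A_1−P‖ = 3.3541;  C_1 = 3.5694 → slack
cable 2: L_2 = ‖A_2−P‖ = 4.9244;  C_2 = 4.9244 → taut
cable 3: L_3 = ‖A_3−P‖ = 5.4083;  C_3 = 5.4083 → taut
cable 4: L_4 = ‖A_4−P‖ = 4.5277;  C_4 = 5.0673 → slack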